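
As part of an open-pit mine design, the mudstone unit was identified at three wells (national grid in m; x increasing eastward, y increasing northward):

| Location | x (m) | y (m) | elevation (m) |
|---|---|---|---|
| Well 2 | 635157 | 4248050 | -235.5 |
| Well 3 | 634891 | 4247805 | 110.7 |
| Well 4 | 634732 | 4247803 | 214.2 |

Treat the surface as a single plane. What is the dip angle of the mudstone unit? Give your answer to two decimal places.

Two edge vectors: Well 2→Well 3 = (-266, -245, 346.2), Well 2→Well 4 = (-425, -247, 449.7).
Normal n = (Well 2→Well 3) × (Well 2→Well 4) = (-24665.1, -27514.8, -38423).
So ∂z/∂x = −n_x/n_z = −0.64194 and ∂z/∂y = −n_y/n_z = −0.71610.
Gradient magnitude |∇z| = √(a² + b²) = √(0.41208 + 0.51280) = 0.96171.
True dip = arctan(0.96171) = 43.88°, dipping toward NE (azimuth ≈ 042°).

43.88°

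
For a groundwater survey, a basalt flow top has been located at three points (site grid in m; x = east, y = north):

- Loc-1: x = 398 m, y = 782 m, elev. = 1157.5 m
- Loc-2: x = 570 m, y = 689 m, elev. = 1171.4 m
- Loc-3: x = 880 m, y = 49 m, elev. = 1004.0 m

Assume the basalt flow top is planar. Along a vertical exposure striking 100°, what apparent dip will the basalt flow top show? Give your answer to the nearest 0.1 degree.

Let the plane be z = a·x + b·y + c.
Loc-2−Loc-1: 172a − 93b = 13.9;  Loc-3−Loc-1: 482a − 733b = −153.5.
Solving gives a = 0.30110, b = 0.40741.
Unit vector along 100° is (sin 100°, cos 100°) = (0.9848, -0.1736).
Slope in that direction = a·(0.9848) + b·(-0.1736) = 0.22578.
Apparent dip = arctan|0.22578| = 12.7° (true dip is 26.9°, so apparent ≤ true as expected).

12.7°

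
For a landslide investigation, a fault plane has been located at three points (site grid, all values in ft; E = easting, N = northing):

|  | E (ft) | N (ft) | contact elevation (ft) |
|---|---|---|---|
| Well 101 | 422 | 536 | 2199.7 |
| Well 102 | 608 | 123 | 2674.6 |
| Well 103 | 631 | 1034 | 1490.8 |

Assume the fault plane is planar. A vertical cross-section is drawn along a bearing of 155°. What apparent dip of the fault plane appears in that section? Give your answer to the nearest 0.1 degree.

46.1°

Let the plane be z = a·E + b·N + c.
Well 102−Well 101: 186a − 413b = 474.9;  Well 103−Well 101: 209a + 498b = −708.9.
Solving gives a = −0.31448, b = −1.29151.
Unit vector along 155° is (sin 155°, cos 155°) = (0.4226, -0.9063).
Slope in that direction = a·(0.4226) + b·(-0.9063) = 1.03760.
Apparent dip = arctan|1.03760| = 46.1° (true dip is 53.0°, so apparent ≤ true as expected).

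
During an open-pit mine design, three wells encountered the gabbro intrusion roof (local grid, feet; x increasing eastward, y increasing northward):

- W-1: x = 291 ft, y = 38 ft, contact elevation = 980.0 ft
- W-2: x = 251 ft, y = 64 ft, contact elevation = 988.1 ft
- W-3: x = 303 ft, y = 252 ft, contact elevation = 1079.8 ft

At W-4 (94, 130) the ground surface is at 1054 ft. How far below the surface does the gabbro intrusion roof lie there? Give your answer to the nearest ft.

Let the plane be z = a·x + b·y + c.
W-2−W-1: −40a + 26b = 8.1;  W-3−W-1: 12a + 214b = 99.8.
Solving gives a = 0.09709, b = 0.46091.
Then c = 980 − a·291 − b·38 = 934.23.
At (94, 130): z_contact = 9.1 + 59.9 + 934.23 = 1003.3 ft.
Depth below ground = 1054 − 1003.3 = 51 ft.

51 ft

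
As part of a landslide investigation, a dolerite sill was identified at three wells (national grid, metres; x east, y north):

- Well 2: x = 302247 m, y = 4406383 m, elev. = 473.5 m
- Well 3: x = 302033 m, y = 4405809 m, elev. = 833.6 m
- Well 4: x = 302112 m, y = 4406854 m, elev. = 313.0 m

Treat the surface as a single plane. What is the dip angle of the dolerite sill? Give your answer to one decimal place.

32.5°

Two edge vectors: Well 2→Well 3 = (-214, -574, 360.1), Well 2→Well 4 = (-135, 471, -160.5).
Normal n = (Well 2→Well 3) × (Well 2→Well 4) = (-77480.1, -82960.5, -178284).
So ∂z/∂x = −n_x/n_z = −0.43459 and ∂z/∂y = −n_y/n_z = −0.46533.
Gradient magnitude |∇z| = √(a² + b²) = √(0.18887 + 0.21653) = 0.63671.
True dip = arctan(0.63671) = 32.5°, dipping toward NE (azimuth ≈ 043°).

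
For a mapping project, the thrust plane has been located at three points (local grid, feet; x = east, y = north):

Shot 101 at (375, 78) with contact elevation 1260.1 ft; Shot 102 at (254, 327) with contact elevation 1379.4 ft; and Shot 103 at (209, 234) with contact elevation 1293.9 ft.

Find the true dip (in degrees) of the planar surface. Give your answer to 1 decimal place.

Two edge vectors: Shot 101→Shot 102 = (-121, 249, 119.3), Shot 101→Shot 103 = (-166, 156, 33.8).
Normal n = (Shot 101→Shot 102) × (Shot 101→Shot 103) = (-10194.6, -15714, 22458).
So ∂z/∂x = −n_x/n_z = 0.45394 and ∂z/∂y = −n_y/n_z = 0.69971.
Gradient magnitude |∇z| = √(a² + b²) = √(0.20606 + 0.48959) = 0.83406.
True dip = arctan(0.83406) = 39.8°, dipping toward SSW (azimuth ≈ 213°).

39.8°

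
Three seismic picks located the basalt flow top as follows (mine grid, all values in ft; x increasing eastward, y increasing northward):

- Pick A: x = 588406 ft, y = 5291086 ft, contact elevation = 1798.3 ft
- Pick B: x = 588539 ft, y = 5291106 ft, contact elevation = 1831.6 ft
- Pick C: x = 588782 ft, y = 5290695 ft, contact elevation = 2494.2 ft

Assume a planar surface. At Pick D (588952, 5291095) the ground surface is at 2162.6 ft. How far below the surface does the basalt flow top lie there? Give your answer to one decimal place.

Let the plane be z = a·x + b·y + c.
Pick B−Pick A: 133a + 20b = 33.3;  Pick C−Pick A: 376a − 391b = 695.9.
Solving gives a = 0.452569595, b = −1.344587806.
Then c = 1798.3 − a·588406 − b·5291086 = 6849833.35.
At (588952, 5291095): z_contact = 266541.77 − 7114341.82 + 6849833.35 = 2033.30 ft.
Depth below ground = 2162.6 − 2033.30 = 129.3 ft.

129.3 ft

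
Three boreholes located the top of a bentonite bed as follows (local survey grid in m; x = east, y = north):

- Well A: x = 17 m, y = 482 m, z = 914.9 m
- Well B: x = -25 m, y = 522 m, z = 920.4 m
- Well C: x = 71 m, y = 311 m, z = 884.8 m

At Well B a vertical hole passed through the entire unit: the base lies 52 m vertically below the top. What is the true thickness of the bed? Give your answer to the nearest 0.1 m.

51.0 m

Let the plane be z = a·x + b·y + c.
Well B−Well A: −42a + 40b = 5.5;  Well C−Well A: 54a − 171b = −30.1.
Solving gives a = 0.05247, b = 0.19259.
|∇z| = √(a²+b²) = 0.19961, so dip δ = arctan(0.19961) = 11.29°.
True thickness = vertical thickness × cos δ = 52 × cos 11.29° = 51.0 m.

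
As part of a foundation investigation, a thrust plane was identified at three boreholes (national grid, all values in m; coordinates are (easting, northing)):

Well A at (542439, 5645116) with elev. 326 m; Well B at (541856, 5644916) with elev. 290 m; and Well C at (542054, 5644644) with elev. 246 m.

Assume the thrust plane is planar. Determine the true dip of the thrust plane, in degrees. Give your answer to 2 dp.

Two edge vectors: Well A→Well B = (-583, -200, -36), Well A→Well C = (-385, -472, -80).
Normal n = (Well A→Well B) × (Well A→Well C) = (-992, -32780, 198176).
So ∂z/∂E = −n_x/n_z = 0.00501 and ∂z/∂N = −n_y/n_z = 0.16541.
Gradient magnitude |∇z| = √(a² + b²) = √(0.00003 + 0.02736) = 0.16548.
True dip = arctan(0.16548) = 9.40°, dipping toward S (azimuth ≈ 182°).

9.40°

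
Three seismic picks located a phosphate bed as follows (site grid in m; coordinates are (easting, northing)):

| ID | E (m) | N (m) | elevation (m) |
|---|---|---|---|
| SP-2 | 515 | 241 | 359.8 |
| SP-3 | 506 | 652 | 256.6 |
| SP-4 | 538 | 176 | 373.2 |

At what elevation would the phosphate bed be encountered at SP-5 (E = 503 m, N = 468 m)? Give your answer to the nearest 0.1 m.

303.8 m

Let the plane be z = a·E + b·N + c.
SP-3−SP-2: −9a + 411b = −103.2;  SP-4−SP-2: 23a − 65b = 13.4.
Solving gives a = −0.13539, b = −0.25406.
Then c = 359.8 − a·515 − b·241 = 490.75.
At (503, 468): z = −68.1 − 118.9 + 490.75 = 303.8 m.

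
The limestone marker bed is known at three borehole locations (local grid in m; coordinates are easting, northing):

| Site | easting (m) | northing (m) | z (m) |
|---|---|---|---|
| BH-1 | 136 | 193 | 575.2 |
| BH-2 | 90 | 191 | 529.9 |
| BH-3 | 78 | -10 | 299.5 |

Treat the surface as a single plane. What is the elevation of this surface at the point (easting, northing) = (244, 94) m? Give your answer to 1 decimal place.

568.5 m

Two edge vectors: BH-1→BH-2 = (-46, -2, -45.3), BH-1→BH-3 = (-58, -203, -275.7).
Normal n = (BH-1→BH-2) × (BH-1→BH-3) = (-8644.5, -10054.8, 9222).
So ∂z/∂easting = −n_x/n_z = 0.93738 and ∂z/∂northing = −n_y/n_z = 1.09031.
Intercept c from BH-1: 575.2 − 127.48 − 210.43 = 237.29.
At (244, 94): z = 228.7 + 102.5 + 237.29 = 568.5 m.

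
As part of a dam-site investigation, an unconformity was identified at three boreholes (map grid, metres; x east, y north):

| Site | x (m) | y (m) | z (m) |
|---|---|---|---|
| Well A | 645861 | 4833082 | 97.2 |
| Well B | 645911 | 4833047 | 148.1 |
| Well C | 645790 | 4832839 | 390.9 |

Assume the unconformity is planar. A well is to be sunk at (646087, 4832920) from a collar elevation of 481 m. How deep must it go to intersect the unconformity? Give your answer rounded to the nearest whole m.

149 m

Let the plane be z = a·x + b·y + c.
Well B−Well A: 50a − 35b = 50.9;  Well C−Well A: −71a − 243b = 293.7.
Solving gives a = 0.14275367, b = −1.25035190.
Then c = 97.2 − a·645861 − b·4833082 = 5950951.41.
At (646087, 4832920): z_contact = 92231.3 − 6042850.7 + 5950951.41 = 332.0 m.
Depth below ground = 481 − 332.0 = 149 m.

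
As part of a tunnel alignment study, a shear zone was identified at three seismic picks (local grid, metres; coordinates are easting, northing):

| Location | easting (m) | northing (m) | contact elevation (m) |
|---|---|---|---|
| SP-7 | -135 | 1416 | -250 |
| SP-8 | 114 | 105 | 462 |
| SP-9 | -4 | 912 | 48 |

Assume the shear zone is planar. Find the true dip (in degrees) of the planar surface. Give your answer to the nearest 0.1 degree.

38.7°

Two edge vectors: SP-7→SP-8 = (249, -1311, 712), SP-7→SP-9 = (131, -504, 298).
Normal n = (SP-7→SP-8) × (SP-7→SP-9) = (-31830, 19070, 46245).
So ∂z/∂easting = −n_x/n_z = 0.68829 and ∂z/∂northing = −n_y/n_z = −0.41237.
Gradient magnitude |∇z| = √(a² + b²) = √(0.47374 + 0.17005) = 0.80237.
True dip = arctan(0.80237) = 38.7°, dipping toward WNW (azimuth ≈ 301°).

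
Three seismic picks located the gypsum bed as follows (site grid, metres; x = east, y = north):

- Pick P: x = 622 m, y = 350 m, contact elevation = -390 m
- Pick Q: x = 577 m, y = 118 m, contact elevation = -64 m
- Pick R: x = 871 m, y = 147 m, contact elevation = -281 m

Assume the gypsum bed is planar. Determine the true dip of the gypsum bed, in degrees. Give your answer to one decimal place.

54.9°

Let the plane be z = a·x + b·y + c.
Pick Q−Pick P: −45a − 232b = 326;  Pick R−Pick P: 249a − 203b = 109.
Solving gives a = −0.61118, b = −1.28662.
Gradient magnitude |∇z| = √(a² + b²) = √(0.37355 + 1.65540) = 1.42441.
True dip = arctan(1.42441) = 54.9°, dipping toward NNE (azimuth ≈ 025°).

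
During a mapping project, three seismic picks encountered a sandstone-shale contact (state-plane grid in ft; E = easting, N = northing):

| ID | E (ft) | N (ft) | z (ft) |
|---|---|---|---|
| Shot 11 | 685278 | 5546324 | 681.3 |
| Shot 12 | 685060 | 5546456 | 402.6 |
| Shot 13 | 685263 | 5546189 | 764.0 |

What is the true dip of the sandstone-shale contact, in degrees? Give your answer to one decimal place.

Two edge vectors: Shot 11→Shot 12 = (-218, 132, -278.7), Shot 11→Shot 13 = (-15, -135, 82.7).
Normal n = (Shot 11→Shot 12) × (Shot 11→Shot 13) = (-26708.1, 22209.1, 31410).
So ∂z/∂E = −n_x/n_z = 0.85031 and ∂z/∂N = −n_y/n_z = −0.70707.
Gradient magnitude |∇z| = √(a² + b²) = √(0.72302 + 0.49995) = 1.10588.
True dip = arctan(1.10588) = 47.9°, dipping toward NW (azimuth ≈ 310°).

47.9°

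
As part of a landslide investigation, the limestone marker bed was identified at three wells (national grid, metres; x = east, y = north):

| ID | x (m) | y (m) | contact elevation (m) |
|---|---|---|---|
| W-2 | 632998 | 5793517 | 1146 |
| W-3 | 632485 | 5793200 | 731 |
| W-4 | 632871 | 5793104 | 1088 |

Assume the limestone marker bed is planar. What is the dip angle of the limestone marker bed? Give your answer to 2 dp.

42.04°

Let the plane be z = a·x + b·y + c.
W-3−W-2: −513a − 317b = −415;  W-4−W-2: −127a − 413b = −58.
Solving gives a = 0.89161, b = −0.13374.
Gradient magnitude |∇z| = √(a² + b²) = √(0.79497 + 0.01789) = 0.90158.
True dip = arctan(0.90158) = 42.04°, dipping toward W (azimuth ≈ 279°).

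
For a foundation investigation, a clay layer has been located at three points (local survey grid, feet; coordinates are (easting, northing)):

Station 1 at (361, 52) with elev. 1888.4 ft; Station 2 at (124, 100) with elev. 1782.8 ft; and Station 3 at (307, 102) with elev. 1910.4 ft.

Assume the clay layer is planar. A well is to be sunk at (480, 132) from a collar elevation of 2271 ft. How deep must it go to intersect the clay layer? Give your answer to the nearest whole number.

207 ft

Let the plane be z = a·E + b·N + c.
Station 2−Station 1: −237a + 48b = −105.6;  Station 3−Station 1: −54a + 50b = 22.
Solving gives a = 0.68438, b = 1.17913.
Then c = 1888.4 − a·361 − b·52 = 1580.02.
At (480, 132): z_contact = 328.5 + 155.6 + 1580.02 = 2064.2 ft.
Depth below ground = 2271 − 2064.2 = 207 ft.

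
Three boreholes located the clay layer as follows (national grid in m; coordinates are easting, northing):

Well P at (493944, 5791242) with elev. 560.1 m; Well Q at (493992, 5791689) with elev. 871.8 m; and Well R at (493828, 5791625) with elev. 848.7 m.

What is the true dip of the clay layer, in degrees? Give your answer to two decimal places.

Let the plane be z = a·easting + b·northing + c.
Well Q−Well P: 48a + 447b = 311.7;  Well R−Well P: −116a + 383b = 288.6.
Solving gives a = −0.13701, b = 0.71203.
Gradient magnitude |∇z| = √(a² + b²) = √(0.01877 + 0.50698) = 0.72509.
True dip = arctan(0.72509) = 35.95°, dipping toward S (azimuth ≈ 169°).

35.95°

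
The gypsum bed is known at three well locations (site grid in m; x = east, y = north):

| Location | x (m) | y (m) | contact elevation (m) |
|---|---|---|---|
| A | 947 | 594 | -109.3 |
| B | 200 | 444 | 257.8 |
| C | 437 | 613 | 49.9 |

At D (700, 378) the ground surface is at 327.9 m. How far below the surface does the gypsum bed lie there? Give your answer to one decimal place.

190.5 m

Let the plane be z = a·x + b·y + c.
B−A: −747a − 150b = 367.1;  C−A: −510a + 19b = 159.2.
Solving gives a = −0.34021, b = −0.75307.
Then c = -109.3 − a·947 − b·594 = 660.21.
At (700, 378): z_contact = −238.15 − 284.66 + 660.21 = 137.40 m.
Depth below ground = 327.9 − 137.40 = 190.5 m.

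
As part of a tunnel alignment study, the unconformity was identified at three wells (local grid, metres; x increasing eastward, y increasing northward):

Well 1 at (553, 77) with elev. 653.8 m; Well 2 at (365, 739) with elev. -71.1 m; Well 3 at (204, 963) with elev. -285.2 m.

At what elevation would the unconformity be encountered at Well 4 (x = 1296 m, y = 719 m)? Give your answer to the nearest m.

Two edge vectors: Well 1→Well 2 = (-188, 662, -724.9), Well 1→Well 3 = (-349, 886, -939).
Normal n = (Well 1→Well 2) × (Well 1→Well 3) = (20643.4, 76458.1, 64470).
So ∂z/∂x = −n_x/n_z = −0.32020 and ∂z/∂y = −n_y/n_z = −1.18595.
Intercept c from Well 1: 653.8 + 177.07 + 91.32 = 922.19.
At (1296, 719): z = −415.0 − 852.7 + 922.19 = -345.5 m.

-345 m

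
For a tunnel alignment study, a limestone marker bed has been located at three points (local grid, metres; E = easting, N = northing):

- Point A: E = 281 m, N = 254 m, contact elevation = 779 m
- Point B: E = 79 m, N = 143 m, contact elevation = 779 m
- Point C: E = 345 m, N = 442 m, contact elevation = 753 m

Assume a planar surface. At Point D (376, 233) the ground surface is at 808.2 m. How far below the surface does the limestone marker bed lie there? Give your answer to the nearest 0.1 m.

Two edge vectors: Point A→Point B = (-202, -111, 0), Point A→Point C = (64, 188, -26).
Normal n = (Point A→Point B) × (Point A→Point C) = (2886, -5252, -30872).
So ∂z/∂E = −n_x/n_z = 0.09348 and ∂z/∂N = −n_y/n_z = −0.17012.
Intercept c from Point A: 779 − 26.27 + 43.21 = 795.94.
At (376, 233): z_contact = 35.15 − 39.64 + 795.94 = 791.45 m.
Depth below ground = 808.2 − 791.45 = 16.7 m.

16.7 m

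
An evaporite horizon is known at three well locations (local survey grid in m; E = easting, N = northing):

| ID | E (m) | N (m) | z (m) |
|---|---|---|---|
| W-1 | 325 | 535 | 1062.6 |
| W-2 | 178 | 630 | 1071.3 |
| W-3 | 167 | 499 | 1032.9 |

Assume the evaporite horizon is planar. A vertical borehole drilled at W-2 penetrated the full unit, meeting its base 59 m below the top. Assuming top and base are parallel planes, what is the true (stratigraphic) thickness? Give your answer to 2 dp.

56.38 m

Two edge vectors: W-1→W-2 = (-147, 95, 8.7), W-1→W-3 = (-158, -36, -29.7).
Normal n = (W-1→W-2) × (W-1→W-3) = (-2508.3, -5740.5, 20302).
So ∂z/∂E = −n_x/n_z = 0.12355 and ∂z/∂N = −n_y/n_z = 0.28276.
|∇z| = √(a²+b²) = 0.30857, so dip δ = arctan(0.30857) = 17.15°.
True thickness = vertical thickness × cos δ = 59 × cos 17.15° = 56.38 m.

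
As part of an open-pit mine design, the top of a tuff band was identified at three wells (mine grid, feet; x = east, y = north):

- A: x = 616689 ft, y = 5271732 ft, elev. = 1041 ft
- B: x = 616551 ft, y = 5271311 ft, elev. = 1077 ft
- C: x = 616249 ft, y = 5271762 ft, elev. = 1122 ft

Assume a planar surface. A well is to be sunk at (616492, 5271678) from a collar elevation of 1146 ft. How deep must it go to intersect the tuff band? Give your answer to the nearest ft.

67 ft

Two edge vectors: A→B = (-138, -421, 36), A→C = (-440, 30, 81).
Normal n = (A→B) × (A→C) = (-35181, -4662, -189380).
So ∂z/∂x = −n_x/n_z = −0.18576935 and ∂z/∂y = −n_y/n_z = −0.02461717.
Intercept c from A: 1041 + 114561.92 + 129775.13 = 245378.05.
At (616492, 5271678): z_contact = −114525.3 − 129773.8 + 245378.05 = 1078.9 ft.
Depth below ground = 1146 − 1078.9 = 67 ft.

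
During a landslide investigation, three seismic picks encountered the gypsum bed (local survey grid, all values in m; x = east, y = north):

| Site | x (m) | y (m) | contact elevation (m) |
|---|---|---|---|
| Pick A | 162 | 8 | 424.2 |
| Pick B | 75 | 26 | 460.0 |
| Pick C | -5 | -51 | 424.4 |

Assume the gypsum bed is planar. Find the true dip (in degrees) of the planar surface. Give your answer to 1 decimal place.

Two edge vectors: Pick A→Pick B = (-87, 18, 35.8), Pick A→Pick C = (-167, -59, 0.2).
Normal n = (Pick A→Pick B) × (Pick A→Pick C) = (2115.8, -5961.2, 8139).
So ∂z/∂x = −n_x/n_z = −0.25996 and ∂z/∂y = −n_y/n_z = 0.73242.
Gradient magnitude |∇z| = √(a² + b²) = √(0.06758 + 0.53645) = 0.77719.
True dip = arctan(0.77719) = 37.9°, dipping toward SSE (azimuth ≈ 160°).

37.9°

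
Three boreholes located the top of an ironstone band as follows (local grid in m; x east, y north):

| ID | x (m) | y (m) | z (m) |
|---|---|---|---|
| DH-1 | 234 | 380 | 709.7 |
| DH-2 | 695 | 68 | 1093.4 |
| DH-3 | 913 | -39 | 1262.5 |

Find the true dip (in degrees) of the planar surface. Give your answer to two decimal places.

34.85°

Two edge vectors: DH-1→DH-2 = (461, -312, 383.7), DH-1→DH-3 = (679, -419, 552.8).
Normal n = (DH-1→DH-2) × (DH-1→DH-3) = (-11703.3, 5691.5, 18689).
So ∂z/∂x = −n_x/n_z = 0.62621 and ∂z/∂y = −n_y/n_z = −0.30454.
Gradient magnitude |∇z| = √(a² + b²) = √(0.39214 + 0.09274) = 0.69634.
True dip = arctan(0.69634) = 34.85°, dipping toward WNW (azimuth ≈ 296°).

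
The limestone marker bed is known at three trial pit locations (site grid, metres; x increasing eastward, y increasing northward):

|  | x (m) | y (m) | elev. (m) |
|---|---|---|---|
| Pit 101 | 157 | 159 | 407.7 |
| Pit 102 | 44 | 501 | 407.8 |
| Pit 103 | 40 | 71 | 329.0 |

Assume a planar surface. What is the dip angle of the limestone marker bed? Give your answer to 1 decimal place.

29.6°

Let the plane be z = a·x + b·y + c.
Pit 102−Pit 101: −113a + 342b = 0.1;  Pit 103−Pit 101: −117a − 88b = −78.7.
Solving gives a = 0.53858, b = 0.17825.
Gradient magnitude |∇z| = √(a² + b²) = √(0.29007 + 0.03177) = 0.56731.
True dip = arctan(0.56731) = 29.6°, dipping toward WSW (azimuth ≈ 252°).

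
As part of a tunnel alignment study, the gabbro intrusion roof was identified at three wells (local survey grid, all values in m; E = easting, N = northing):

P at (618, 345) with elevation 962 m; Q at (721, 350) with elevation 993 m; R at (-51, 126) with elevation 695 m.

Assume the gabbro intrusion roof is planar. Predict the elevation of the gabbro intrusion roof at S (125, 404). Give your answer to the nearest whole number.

Two edge vectors: P→Q = (103, 5, 31), P→R = (-669, -219, -267).
Normal n = (P→Q) × (P→R) = (5454, 6762, -19212).
So ∂z/∂E = −n_x/n_z = 0.28389 and ∂z/∂N = −n_y/n_z = 0.35197.
Intercept c from P: 962 − 175.44 − 121.43 = 665.13.
At (125, 404): z = 35.5 + 142.2 + 665.13 = 842.8 m.

843 m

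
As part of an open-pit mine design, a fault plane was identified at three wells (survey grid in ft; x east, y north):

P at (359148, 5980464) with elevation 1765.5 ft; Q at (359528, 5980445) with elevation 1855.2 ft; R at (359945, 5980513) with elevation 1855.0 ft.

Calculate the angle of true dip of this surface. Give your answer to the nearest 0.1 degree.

48.4°

Let the plane be z = a·x + b·y + c.
Q−P: 380a − 19b = 89.7;  R−P: 797a + 49b = 89.5.
Solving gives a = 0.18055, b = −1.11012.
Gradient magnitude |∇z| = √(a² + b²) = √(0.03260 + 1.23236) = 1.12470.
True dip = arctan(1.12470) = 48.4°, dipping toward N (azimuth ≈ 351°).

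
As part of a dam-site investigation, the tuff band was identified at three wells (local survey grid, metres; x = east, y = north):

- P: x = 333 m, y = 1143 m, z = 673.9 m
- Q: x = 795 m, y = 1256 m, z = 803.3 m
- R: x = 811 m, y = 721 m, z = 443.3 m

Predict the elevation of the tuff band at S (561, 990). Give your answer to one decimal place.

Let the plane be z = a·x + b·y + c.
Q−P: 462a + 113b = 129.4;  R−P: 478a − 422b = −230.6.
Solving gives a = 0.114665, b = 0.676326.
Then c = 673.9 − a·333 − b·1143 = −137.32.
At (561, 990): z = 64.3 + 669.6 − 137.32 = 596.6 m.

596.6 m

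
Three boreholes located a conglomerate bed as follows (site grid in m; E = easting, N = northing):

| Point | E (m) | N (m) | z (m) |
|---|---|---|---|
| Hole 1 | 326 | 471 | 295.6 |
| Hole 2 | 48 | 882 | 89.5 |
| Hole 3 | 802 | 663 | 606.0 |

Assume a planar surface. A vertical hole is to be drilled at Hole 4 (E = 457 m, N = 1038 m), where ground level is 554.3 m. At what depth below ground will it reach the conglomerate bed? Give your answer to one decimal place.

197.7 m

Let the plane be z = a·E + b·N + c.
Hole 2−Hole 1: −278a + 411b = −206.1;  Hole 3−Hole 1: 476a + 192b = 310.4.
Solving gives a = 0.671235, b = −0.047437.
Then c = 295.6 − a·326 − b·471 = 99.12.
At (457, 1038): z_contact = 306.75 − 49.24 + 99.12 = 356.63 m.
Depth below ground = 554.3 − 356.63 = 197.7 m.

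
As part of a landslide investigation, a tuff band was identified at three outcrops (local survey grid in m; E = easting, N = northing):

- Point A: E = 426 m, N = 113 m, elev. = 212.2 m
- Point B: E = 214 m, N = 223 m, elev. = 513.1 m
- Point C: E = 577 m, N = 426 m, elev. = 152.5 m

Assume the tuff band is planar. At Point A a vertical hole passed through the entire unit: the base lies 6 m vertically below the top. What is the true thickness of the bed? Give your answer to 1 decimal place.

3.7 m

Let the plane be z = a·E + b·N + c.
Point B−Point A: −212a + 110b = 300.9;  Point C−Point A: 151a + 313b = −59.7.
Solving gives a = −1.21434, b = 0.39510.
|∇z| = √(a²+b²) = 1.27699, so dip δ = arctan(1.27699) = 51.94°.
True thickness = vertical thickness × cos δ = 6 × cos 51.94° = 3.7 m.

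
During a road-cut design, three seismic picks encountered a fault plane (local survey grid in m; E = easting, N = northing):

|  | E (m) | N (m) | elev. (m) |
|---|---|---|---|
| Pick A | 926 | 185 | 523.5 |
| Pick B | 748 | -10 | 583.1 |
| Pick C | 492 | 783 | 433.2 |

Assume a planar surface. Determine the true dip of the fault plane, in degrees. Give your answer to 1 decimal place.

Two edge vectors: Pick A→Pick B = (-178, -195, 59.6), Pick A→Pick C = (-434, 598, -90.3).
Normal n = (Pick A→Pick B) × (Pick A→Pick C) = (-18032.3, -41939.8, -191074).
So ∂z/∂E = −n_x/n_z = −0.09437 and ∂z/∂N = −n_y/n_z = −0.21950.
Gradient magnitude |∇z| = √(a² + b²) = √(0.00891 + 0.04818) = 0.23892.
True dip = arctan(0.23892) = 13.4°, dipping toward NNE (azimuth ≈ 023°).

13.4°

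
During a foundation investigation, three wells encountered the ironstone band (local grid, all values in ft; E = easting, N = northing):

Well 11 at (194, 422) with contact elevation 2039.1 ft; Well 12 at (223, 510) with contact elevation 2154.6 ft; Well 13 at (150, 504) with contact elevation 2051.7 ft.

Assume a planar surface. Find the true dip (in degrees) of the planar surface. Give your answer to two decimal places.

57.94°

Two edge vectors: Well 11→Well 12 = (29, 88, 115.5), Well 11→Well 13 = (-44, 82, 12.6).
Normal n = (Well 11→Well 12) × (Well 11→Well 13) = (-8362.2, -5447.4, 6250).
So ∂z/∂E = −n_x/n_z = 1.33795 and ∂z/∂N = −n_y/n_z = 0.87158.
Gradient magnitude |∇z| = √(a² + b²) = √(1.79012 + 0.75966) = 1.59680.
True dip = arctan(1.59680) = 57.94°, dipping toward WSW (azimuth ≈ 237°).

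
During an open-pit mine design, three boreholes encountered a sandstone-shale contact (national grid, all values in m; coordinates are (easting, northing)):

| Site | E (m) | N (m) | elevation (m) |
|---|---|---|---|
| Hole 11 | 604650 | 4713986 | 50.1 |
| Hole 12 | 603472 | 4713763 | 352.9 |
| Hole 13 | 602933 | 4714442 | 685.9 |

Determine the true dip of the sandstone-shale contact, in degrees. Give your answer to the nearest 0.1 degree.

Let the plane be z = a·E + b·N + c.
Hole 12−Hole 11: −1178a − 223b = 302.8;  Hole 13−Hole 11: −1717a + 456b = 635.8.
Solving gives a = −0.30418, b = 0.24897.
Gradient magnitude |∇z| = √(a² + b²) = √(0.09252 + 0.06198) = 0.39308.
True dip = arctan(0.39308) = 21.5°, dipping toward SE (azimuth ≈ 129°).

21.5°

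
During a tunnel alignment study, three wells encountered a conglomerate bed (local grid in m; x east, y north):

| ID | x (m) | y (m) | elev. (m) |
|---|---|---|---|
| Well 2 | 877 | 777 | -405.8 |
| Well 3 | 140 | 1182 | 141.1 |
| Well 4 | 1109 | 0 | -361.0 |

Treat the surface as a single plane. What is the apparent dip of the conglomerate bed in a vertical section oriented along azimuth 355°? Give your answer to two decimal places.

Let the plane be z = a·x + b·y + c.
Well 3−Well 2: −737a + 405b = 546.9;  Well 4−Well 2: 232a − 777b = 44.8.
Solving gives a = −0.92562, b = −0.33403.
Unit vector along 355° is (sin 355°, cos 355°) = (-0.0872, 0.9962).
Slope in that direction = a·(-0.0872) + b·(0.9962) = −0.25209.
Apparent dip = arctan|0.25209| = 14.15° (true dip is 44.5°, so apparent ≤ true as expected).

14.15°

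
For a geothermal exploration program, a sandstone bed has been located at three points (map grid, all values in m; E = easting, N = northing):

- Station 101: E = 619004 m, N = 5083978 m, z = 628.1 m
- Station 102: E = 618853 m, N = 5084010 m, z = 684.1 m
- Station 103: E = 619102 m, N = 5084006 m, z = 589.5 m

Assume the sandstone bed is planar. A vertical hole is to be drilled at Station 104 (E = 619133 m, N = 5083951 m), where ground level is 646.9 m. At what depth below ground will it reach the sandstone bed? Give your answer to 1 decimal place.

66.7 m

Two edge vectors: Station 101→Station 102 = (-151, 32, 56), Station 101→Station 103 = (98, 28, -38.6).
Normal n = (Station 101→Station 102) × (Station 101→Station 103) = (-2803.2, -340.6, -7364).
So ∂z/∂E = −n_x/n_z = −0.380662683 and ∂z/∂N = −n_y/n_z = −0.046252037.
Intercept c from Station 101: 628.1 + 235631.72 + 235144.34 = 471404.16.
At (619133, 5083951): z_contact = −235680.83 − 235143.09 + 471404.16 = 580.24 m.
Depth below ground = 646.9 − 580.24 = 66.7 m.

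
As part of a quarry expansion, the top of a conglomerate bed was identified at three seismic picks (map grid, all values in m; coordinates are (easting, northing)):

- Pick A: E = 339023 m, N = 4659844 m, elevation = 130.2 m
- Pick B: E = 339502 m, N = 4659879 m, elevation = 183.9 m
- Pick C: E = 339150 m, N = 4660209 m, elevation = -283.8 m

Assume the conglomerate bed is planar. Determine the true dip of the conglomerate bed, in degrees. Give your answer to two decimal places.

50.67°

Two edge vectors: Pick A→Pick B = (479, 35, 53.7), Pick A→Pick C = (127, 365, -414).
Normal n = (Pick A→Pick B) × (Pick A→Pick C) = (-34090.5, 205125.9, 170390).
So ∂z/∂E = −n_x/n_z = 0.20007 and ∂z/∂N = −n_y/n_z = −1.20386.
Gradient magnitude |∇z| = √(a² + b²) = √(0.04003 + 1.44928) = 1.22037.
True dip = arctan(1.22037) = 50.67°, dipping toward N (azimuth ≈ 351°).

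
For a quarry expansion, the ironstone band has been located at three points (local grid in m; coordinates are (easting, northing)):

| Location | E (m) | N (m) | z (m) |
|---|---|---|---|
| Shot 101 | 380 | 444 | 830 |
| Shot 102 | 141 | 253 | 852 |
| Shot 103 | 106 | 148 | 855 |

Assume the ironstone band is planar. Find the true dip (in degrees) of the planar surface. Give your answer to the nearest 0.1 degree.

5.4°

Let the plane be z = a·E + b·N + c.
Shot 102−Shot 101: −239a − 191b = 22;  Shot 103−Shot 101: −274a − 296b = 25.
Solving gives a = −0.09435, b = 0.00288.
Gradient magnitude |∇z| = √(a² + b²) = √(0.00890 + 0.00001) = 0.09439.
True dip = arctan(0.09439) = 5.4°, dipping toward E (azimuth ≈ 092°).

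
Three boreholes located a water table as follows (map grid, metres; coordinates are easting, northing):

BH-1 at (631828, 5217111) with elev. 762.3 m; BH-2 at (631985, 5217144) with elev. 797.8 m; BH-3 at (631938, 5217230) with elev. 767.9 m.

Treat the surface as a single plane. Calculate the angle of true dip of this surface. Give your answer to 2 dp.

18.54°

Two edge vectors: BH-1→BH-2 = (157, 33, 35.5), BH-1→BH-3 = (110, 119, 5.6).
Normal n = (BH-1→BH-2) × (BH-1→BH-3) = (-4039.7, 3025.8, 15053).
So ∂z/∂easting = −n_x/n_z = 0.26837 and ∂z/∂northing = −n_y/n_z = −0.20101.
Gradient magnitude |∇z| = √(a² + b²) = √(0.07202 + 0.04040) = 0.33530.
True dip = arctan(0.33530) = 18.54°, dipping toward NW (azimuth ≈ 307°).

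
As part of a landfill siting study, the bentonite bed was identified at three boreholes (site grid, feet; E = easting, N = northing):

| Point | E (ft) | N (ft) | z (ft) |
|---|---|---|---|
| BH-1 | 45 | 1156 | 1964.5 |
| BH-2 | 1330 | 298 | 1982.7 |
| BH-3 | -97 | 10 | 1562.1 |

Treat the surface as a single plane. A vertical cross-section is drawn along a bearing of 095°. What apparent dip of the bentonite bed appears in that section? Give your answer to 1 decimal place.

Two edge vectors: BH-1→BH-2 = (1285, -858, 18.2), BH-1→BH-3 = (-142, -1146, -402.4).
Normal n = (BH-1→BH-2) × (BH-1→BH-3) = (366116.4, 514499.6, -1594446).
So ∂z/∂E = −n_x/n_z = 0.22962 and ∂z/∂N = −n_y/n_z = 0.32268.
Unit vector along 095° is (sin 95°, cos 95°) = (0.9962, -0.0872).
Slope in that direction = a·(0.9962) + b·(-0.0872) = 0.20062.
Apparent dip = arctan|0.20062| = 11.3° (true dip is 21.6°, so apparent ≤ true as expected).

11.3°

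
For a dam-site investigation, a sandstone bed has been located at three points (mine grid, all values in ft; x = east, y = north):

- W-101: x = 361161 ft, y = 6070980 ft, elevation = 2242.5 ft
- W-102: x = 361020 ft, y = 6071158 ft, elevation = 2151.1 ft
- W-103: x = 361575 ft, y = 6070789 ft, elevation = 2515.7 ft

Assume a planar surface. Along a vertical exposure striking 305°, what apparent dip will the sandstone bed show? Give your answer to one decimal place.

Two edge vectors: W-101→W-102 = (-141, 178, -91.4), W-101→W-103 = (414, -191, 273.2).
Normal n = (W-101→W-102) × (W-101→W-103) = (31172.2, 681.6, -46761).
So ∂z/∂x = −n_x/n_z = 0.66663 and ∂z/∂y = −n_y/n_z = 0.01458.
Unit vector along 305° is (sin 305°, cos 305°) = (-0.8192, 0.5736).
Slope in that direction = a·(-0.8192) + b·(0.5736) = −0.53771.
Apparent dip = arctan|0.53771| = 28.3° (true dip is 33.7°, so apparent ≤ true as expected).

28.3°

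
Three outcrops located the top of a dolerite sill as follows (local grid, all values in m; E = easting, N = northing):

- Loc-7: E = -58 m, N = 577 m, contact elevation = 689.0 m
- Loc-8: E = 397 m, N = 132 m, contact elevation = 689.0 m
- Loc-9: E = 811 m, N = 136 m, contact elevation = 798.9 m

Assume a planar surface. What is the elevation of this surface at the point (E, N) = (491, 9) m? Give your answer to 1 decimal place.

Two edge vectors: Loc-7→Loc-8 = (455, -445, 0), Loc-7→Loc-9 = (869, -441, 109.9).
Normal n = (Loc-7→Loc-8) × (Loc-7→Loc-9) = (-48905.5, -50004.5, 186050).
So ∂z/∂E = −n_x/n_z = 0.26286 and ∂z/∂N = −n_y/n_z = 0.26877.
Intercept c from Loc-7: 689 + 15.25 − 155.08 = 549.17.
At (491, 9): z = 129.1 + 2.4 + 549.17 = 680.7 m.

680.7 m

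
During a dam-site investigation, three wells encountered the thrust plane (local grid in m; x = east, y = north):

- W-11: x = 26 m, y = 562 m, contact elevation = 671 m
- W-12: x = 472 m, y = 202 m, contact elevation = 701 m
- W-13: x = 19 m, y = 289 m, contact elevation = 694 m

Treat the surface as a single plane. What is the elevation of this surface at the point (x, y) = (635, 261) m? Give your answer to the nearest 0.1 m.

Two edge vectors: W-11→W-12 = (446, -360, 30), W-11→W-13 = (-7, -273, 23).
Normal n = (W-11→W-12) × (W-11→W-13) = (-90, -10468, -124278).
So ∂z/∂x = −n_x/n_z = −0.00072 and ∂z/∂y = −n_y/n_z = −0.08423.
Intercept c from W-11: 671 + 0.02 + 47.34 = 718.36.
At (635, 261): z = −0.5 − 22.0 + 718.36 = 695.9 m.

695.9 m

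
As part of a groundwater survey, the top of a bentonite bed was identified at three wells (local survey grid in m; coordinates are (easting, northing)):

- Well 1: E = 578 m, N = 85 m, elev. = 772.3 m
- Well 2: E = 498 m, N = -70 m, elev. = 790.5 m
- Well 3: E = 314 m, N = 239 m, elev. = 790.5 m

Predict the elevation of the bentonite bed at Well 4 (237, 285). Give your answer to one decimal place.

795.7 m

Let the plane be z = a·E + b·N + c.
Well 2−Well 1: −80a − 155b = 18.2;  Well 3−Well 1: −264a + 154b = 18.2.
Solving gives a = −0.10563, b = −0.06290.
Then c = 772.3 − a·578 − b·85 = 838.70.
At (237, 285): z = −25.0 − 17.9 + 838.70 = 795.7 m.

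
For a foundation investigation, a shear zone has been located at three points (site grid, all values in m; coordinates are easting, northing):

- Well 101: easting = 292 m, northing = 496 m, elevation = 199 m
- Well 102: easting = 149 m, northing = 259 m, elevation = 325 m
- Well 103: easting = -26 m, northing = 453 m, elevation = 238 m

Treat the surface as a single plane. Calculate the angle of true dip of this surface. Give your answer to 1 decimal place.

26.6°

Two edge vectors: Well 101→Well 102 = (-143, -237, 126), Well 101→Well 103 = (-318, -43, 39).
Normal n = (Well 101→Well 102) × (Well 101→Well 103) = (-3825, -34491, -69217).
So ∂z/∂easting = −n_x/n_z = −0.05526 and ∂z/∂northing = −n_y/n_z = −0.49830.
Gradient magnitude |∇z| = √(a² + b²) = √(0.00305 + 0.24831) = 0.50136.
True dip = arctan(0.50136) = 26.6°, dipping toward N (azimuth ≈ 006°).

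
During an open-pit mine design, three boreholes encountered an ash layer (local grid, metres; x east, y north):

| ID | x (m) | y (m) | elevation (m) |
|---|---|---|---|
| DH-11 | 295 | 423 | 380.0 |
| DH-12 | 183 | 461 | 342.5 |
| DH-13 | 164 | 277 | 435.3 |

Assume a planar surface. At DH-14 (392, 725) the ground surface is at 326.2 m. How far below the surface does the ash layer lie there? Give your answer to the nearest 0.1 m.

Two edge vectors: DH-11→DH-12 = (-112, 38, -37.5), DH-11→DH-13 = (-131, -146, 55.3).
Normal n = (DH-11→DH-12) × (DH-11→DH-13) = (-3373.6, 11106.1, 21330).
So ∂z/∂x = −n_x/n_z = 0.15816 and ∂z/∂y = −n_y/n_z = −0.52068.
Intercept c from DH-11: 380 − 46.66 + 220.25 = 553.59.
At (392, 725): z_contact = 62.00 − 377.49 + 553.59 = 238.10 m.
Depth below ground = 326.2 − 238.10 = 88.1 m.

88.1 m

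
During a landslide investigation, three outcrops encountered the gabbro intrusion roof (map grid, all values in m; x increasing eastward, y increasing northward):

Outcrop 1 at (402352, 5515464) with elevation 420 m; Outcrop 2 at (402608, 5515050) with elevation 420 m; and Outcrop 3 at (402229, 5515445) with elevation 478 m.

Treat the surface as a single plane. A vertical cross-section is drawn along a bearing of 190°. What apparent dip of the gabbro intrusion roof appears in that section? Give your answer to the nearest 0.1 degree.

18.6°

Let the plane be z = a·x + b·y + c.
Outcrop 2−Outcrop 1: 256a − 414b = 0;  Outcrop 3−Outcrop 1: −123a − 19b = 58.
Solving gives a = −0.43043, b = −0.26616.
Unit vector along 190° is (sin 190°, cos 190°) = (-0.1736, -0.9848).
Slope in that direction = a·(-0.1736) + b·(-0.9848) = 0.33686.
Apparent dip = arctan|0.33686| = 18.6° (true dip is 26.8°, so apparent ≤ true as expected).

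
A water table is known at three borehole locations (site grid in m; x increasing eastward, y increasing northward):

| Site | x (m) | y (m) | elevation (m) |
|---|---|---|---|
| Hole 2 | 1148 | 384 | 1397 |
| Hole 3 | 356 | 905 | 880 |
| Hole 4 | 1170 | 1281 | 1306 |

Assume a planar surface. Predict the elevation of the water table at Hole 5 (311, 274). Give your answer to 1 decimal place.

927.0 m

Two edge vectors: Hole 2→Hole 3 = (-792, 521, -517), Hole 2→Hole 4 = (22, 897, -91).
Normal n = (Hole 2→Hole 3) × (Hole 2→Hole 4) = (416338, -83446, -721886).
So ∂z/∂x = −n_x/n_z = 0.576736 and ∂z/∂y = −n_y/n_z = −0.115594.
Intercept c from Hole 2: 1397 − 662.09 + 44.39 = 779.29.
At (311, 274): z = 179.4 − 31.7 + 779.29 = 927.0 m.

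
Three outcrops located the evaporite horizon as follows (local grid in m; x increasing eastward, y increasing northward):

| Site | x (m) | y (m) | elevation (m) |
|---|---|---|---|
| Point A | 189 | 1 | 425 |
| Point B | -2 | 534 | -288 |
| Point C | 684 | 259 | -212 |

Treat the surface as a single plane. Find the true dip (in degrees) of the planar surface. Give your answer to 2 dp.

Two edge vectors: Point A→Point B = (-191, 533, -713), Point A→Point C = (495, 258, -637).
Normal n = (Point A→Point B) × (Point A→Point C) = (-155567, -474602, -313113).
So ∂z/∂x = −n_x/n_z = −0.49684 and ∂z/∂y = −n_y/n_z = −1.51575.
Gradient magnitude |∇z| = √(a² + b²) = √(0.24685 + 2.29751) = 1.59510.
True dip = arctan(1.59510) = 57.92°, dipping toward NNE (azimuth ≈ 018°).

57.92°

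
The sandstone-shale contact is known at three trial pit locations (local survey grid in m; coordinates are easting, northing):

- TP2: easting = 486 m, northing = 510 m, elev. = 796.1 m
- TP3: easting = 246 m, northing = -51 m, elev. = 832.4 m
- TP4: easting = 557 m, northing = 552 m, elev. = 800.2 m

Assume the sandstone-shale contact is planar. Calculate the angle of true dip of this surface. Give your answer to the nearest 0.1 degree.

Let the plane be z = a·easting + b·northing + c.
TP3−TP2: −240a − 561b = 36.3;  TP4−TP2: 71a + 42b = 4.1.
Solving gives a = 0.12856, b = −0.11970.
Gradient magnitude |∇z| = √(a² + b²) = √(0.01653 + 0.01433) = 0.17566.
True dip = arctan(0.17566) = 10.0°, dipping toward NW (azimuth ≈ 313°).

10.0°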